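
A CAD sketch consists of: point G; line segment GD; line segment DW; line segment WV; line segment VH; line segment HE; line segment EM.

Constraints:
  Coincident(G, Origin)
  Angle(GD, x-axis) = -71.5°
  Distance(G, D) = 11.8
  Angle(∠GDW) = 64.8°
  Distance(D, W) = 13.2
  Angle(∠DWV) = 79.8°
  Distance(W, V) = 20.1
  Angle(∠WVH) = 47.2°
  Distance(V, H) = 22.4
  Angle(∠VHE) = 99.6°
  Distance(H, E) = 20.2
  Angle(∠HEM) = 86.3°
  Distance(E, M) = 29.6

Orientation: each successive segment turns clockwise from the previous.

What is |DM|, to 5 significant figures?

31.473

∠VHE = 99.6° gives HE at -140.10° from the x-axis; with |HE| = 20.2, E = (-7.7179, -22.716). ∠HEM = 86.3° gives EM at 126.20° from the x-axis; with |EM| = 29.6, M = (-25.200, 1.1705). Then |DM| = |M − D| = 31.473.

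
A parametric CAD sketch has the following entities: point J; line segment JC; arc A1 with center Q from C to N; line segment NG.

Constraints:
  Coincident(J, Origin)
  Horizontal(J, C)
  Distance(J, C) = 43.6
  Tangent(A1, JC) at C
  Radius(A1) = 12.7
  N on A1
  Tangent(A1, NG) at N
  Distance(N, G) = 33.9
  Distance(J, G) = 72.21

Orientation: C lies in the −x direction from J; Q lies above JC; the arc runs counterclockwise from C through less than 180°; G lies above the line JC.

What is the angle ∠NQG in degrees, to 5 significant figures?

69.462°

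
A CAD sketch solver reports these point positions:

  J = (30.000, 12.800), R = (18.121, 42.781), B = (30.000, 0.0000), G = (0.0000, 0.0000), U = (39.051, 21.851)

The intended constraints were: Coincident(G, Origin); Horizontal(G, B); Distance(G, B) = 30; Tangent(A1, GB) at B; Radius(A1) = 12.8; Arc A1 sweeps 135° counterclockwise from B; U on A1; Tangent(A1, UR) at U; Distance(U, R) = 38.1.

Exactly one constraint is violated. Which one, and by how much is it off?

Distance(U, R) = 38.1 — off by 8.50.

G = (0.00, 0.00) ✓; G.y = 0.00, B.y = 0.00 ✓; |GB| = 30.00 ✓; ∠(JB, BG) = 90.00° ✓; |JB| = 12.80 ✓; bearing(J→U) − bearing(J→B) = 135.0° ✓; |JU| = 12.80 ✓; ∠(JU, UR) = 90.00° ✓; |UR| = 29.60 ✗.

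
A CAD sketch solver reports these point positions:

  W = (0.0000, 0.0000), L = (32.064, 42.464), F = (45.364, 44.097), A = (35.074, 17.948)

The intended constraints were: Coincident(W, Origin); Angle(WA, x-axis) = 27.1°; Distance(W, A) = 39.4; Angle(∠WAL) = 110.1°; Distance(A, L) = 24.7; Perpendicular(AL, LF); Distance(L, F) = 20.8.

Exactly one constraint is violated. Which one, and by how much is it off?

Distance(L, F) = 20.8 — off by 7.40.

W = (0.00, 0.00) ✓; WA at 27.10° ✓; |WA| = 39.40 ✓; ∠WAL = 110.1° ✓; |AL| = 24.70 ✓; ∠(AL, LF) = 90.00° ✓; |LF| = 13.40 ✗.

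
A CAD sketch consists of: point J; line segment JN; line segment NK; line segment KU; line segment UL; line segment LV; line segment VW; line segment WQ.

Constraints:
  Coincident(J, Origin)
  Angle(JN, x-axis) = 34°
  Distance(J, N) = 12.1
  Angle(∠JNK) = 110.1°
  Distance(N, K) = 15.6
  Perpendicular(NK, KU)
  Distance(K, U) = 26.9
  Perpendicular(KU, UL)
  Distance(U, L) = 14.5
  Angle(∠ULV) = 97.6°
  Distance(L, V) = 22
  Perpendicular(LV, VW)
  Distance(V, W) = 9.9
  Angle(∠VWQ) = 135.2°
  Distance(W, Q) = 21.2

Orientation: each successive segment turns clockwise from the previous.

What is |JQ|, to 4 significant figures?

29.52

J is at the origin; JN runs at 34.0° with length 12.1, so N = (10.03, 6.766). ∠JNK = 110.1° gives NK at -35.90° from the x-axis; with |NK| = 15.6, K = (22.67, -2.381). NK is perpendicular to KU, so KU runs at -125.9°; with |KU| = 26.9, U = (6.895, -24.17). KU ⟂ UL, so UL runs at 144.1°; with |UL| = 14.5, L = (-4.851, -15.67). ∠ULV = 97.6° gives LV at 61.70° from the x-axis; with |LV| = 22.0, V = (5.579, 3.702). LV ⟂ VW, so VW runs at -28.30°; with |VW| = 9.9, W = (14.30, -0.9919). ∠VWQ = 135.2° gives WQ at -73.10° from the x-axis; with |WQ| = 21.2, Q = (20.46, -21.28). Then |JQ| = |Q − J| = 29.52.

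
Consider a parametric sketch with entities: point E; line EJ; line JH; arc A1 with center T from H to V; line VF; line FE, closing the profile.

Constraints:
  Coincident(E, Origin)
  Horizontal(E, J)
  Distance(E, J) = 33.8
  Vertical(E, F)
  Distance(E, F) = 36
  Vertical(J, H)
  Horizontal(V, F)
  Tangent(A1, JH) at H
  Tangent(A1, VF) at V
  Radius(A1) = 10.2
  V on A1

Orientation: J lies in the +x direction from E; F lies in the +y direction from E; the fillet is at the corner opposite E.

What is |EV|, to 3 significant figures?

43.0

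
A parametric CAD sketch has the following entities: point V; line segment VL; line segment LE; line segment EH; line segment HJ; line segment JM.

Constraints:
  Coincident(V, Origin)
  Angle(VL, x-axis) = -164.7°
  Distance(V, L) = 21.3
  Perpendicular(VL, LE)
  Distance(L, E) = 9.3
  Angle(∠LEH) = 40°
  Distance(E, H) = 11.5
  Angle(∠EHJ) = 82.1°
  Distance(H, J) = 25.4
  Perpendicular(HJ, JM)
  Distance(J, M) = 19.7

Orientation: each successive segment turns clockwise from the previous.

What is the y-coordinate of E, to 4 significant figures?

3.350

V is at the origin; VL runs at -164.7° with length 21.3, so L = (-20.55, -5.620). VL is perpendicular to LE, so LE runs at 105.3°; with |LE| = 9.3, E = (-23.00, 3.350). So E.y = 3.350.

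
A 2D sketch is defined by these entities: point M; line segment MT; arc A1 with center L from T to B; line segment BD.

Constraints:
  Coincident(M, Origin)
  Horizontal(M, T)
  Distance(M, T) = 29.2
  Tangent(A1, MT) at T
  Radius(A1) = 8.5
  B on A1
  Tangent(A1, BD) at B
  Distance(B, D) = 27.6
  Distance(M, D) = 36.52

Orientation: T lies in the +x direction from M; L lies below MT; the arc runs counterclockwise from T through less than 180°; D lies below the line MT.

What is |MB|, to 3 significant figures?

21.9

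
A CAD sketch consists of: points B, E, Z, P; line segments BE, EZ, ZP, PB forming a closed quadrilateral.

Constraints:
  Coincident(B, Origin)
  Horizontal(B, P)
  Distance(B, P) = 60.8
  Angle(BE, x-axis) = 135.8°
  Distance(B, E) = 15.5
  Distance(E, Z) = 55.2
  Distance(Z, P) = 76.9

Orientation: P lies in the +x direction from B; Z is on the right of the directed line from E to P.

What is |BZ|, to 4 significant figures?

43.78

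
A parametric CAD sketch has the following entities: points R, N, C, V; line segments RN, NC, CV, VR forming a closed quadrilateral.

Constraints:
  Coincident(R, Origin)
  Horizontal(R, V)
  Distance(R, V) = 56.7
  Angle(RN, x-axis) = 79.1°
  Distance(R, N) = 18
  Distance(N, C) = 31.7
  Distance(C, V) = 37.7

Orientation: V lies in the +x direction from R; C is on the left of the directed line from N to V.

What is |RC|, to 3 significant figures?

44.0

R is at the origin; R and V share the same y with |RV| = 56.7 and V in +x, so V = (56.7, 0). RN runs at 79.1° with |RN| = 18.0, so N = (3.40, 17.7). C is determined by |NC| = 31.7 and |CV| = 37.7 together: it lies at the intersection of circle(N, 31.7) and circle(V, 37.7). With |NV| = 56.2, the foot of the radical line on NV is 24.4 from N and the perpendicular offset is √(31.7² − 24.4²) = 20.3. Taking the left-of-NV solution: C = (32.9, 29.3).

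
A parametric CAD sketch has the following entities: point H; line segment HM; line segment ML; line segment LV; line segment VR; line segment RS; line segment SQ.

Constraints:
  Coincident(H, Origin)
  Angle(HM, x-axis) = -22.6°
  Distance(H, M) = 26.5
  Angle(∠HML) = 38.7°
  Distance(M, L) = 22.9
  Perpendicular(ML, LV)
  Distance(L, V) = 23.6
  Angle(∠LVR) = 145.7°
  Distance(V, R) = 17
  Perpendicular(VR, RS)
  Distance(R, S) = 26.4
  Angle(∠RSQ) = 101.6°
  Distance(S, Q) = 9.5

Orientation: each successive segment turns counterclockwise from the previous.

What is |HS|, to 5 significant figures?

29.821

H is at the origin; HM runs at -22.6° with length 26.5, so M = (24.465, -10.184). ∠HML = 38.7° gives ML at 118.70° from the x-axis; with |ML| = 22.9, L = (13.468, 9.9028). The perpendicularity gives LV at right angles to ML, so LV runs at -151.30°; with |LV| = 23.6, V = (-7.2327, -1.4305). ∠LVR = 145.7° gives VR at -117.00° from the x-axis; with |VR| = 17.0, R = (-14.951, -16.578). The perpendicularity gives RS at right angles to VR, so RS runs at -27.000°; with |RS| = 26.4, S = (8.5720, -28.563). Then |HS| = |S − H| = 29.821.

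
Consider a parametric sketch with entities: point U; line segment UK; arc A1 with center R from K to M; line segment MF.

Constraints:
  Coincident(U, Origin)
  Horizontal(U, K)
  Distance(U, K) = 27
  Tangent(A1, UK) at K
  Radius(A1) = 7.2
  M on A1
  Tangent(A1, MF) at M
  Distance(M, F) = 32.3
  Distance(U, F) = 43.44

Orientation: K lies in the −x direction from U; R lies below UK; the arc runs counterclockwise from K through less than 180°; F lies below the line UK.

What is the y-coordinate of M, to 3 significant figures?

-10.5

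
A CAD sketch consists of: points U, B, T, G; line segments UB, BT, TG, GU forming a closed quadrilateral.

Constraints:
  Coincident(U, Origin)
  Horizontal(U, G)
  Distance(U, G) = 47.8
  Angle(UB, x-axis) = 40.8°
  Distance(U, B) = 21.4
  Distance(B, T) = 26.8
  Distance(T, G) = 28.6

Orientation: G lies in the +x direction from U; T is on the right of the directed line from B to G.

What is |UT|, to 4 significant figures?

25.09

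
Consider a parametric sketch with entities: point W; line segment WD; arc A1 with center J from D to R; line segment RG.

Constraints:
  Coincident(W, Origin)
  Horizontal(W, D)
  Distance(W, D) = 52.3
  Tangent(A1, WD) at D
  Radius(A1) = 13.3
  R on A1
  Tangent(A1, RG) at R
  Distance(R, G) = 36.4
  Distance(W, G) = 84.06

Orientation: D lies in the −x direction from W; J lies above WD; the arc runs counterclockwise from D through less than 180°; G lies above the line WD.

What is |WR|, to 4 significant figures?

48.57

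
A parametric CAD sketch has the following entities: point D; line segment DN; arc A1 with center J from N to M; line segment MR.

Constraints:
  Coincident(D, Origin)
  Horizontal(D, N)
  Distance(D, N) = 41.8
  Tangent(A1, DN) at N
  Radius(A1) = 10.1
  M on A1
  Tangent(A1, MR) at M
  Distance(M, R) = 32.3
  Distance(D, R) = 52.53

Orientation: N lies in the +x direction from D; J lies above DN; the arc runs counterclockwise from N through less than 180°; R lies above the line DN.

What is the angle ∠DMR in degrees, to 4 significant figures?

72.13°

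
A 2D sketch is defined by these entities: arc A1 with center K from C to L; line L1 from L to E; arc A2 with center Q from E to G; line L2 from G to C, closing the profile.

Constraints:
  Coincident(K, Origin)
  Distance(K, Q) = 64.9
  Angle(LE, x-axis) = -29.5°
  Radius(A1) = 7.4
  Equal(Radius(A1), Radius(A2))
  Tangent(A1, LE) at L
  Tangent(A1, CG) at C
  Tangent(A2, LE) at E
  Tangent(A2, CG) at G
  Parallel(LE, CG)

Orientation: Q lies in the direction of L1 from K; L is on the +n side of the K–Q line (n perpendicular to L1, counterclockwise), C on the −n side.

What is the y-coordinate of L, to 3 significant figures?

6.44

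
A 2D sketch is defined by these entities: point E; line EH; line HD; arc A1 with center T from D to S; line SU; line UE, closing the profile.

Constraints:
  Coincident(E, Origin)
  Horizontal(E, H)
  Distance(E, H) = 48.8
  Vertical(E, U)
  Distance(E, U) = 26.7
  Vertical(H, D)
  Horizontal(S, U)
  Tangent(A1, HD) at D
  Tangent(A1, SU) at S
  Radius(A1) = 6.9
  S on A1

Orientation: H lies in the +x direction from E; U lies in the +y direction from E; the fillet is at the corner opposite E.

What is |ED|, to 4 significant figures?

52.66

E is at the origin; E and H share the same y with |EH| = 48.8 and H on the +x side, so H = (48.80, 0.000). EU is vertical with |EU| = 26.7 and U on the +y side, so U = (0.000, 26.70). The virtual corner opposite E is at (48.80, 26.70). Since A1 is tangent to HD there, TD ⟂ HD and tangency of A1 to SU means the radius TS is perpendicular to SU, with radius 6.9, so the center T sits 6.9 in from both sides at T = (41.90, 19.80). That places the tangent points at D = (48.80, 19.80) on HD and S = (41.90, 26.70) on SU. Then |ED| = |D − E| = 52.66.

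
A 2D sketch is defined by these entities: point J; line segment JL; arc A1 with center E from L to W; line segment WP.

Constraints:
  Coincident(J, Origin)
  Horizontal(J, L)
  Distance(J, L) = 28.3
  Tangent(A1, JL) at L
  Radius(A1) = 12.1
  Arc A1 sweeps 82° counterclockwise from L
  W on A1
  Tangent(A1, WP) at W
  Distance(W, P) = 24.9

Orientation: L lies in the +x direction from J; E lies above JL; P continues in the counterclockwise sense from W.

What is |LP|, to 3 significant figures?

38.3

J is at the origin; JL is horizontal with |JL| = 28.3 and L on the +x side, so L = (28.3, 0.00). Tangency of A1 to JL means the radius EL is perpendicular to JL, so E = L + (0, 12.1) = (28.3, 12.1). On A1, L sits at bearing -90° from E; an 82° counterclockwise sweep puts W at bearing -8°, so W = E + 12.1·(cos -8°, sin -8°) = (40.3, 10.4). A1 meets WP tangentially, so EW is at right angles to WP, so WP runs along (−sin -8°, cos -8°); with |WP| = 24.9, P = (43.7, 35.1). Then |LP| = |P − L| = 38.3.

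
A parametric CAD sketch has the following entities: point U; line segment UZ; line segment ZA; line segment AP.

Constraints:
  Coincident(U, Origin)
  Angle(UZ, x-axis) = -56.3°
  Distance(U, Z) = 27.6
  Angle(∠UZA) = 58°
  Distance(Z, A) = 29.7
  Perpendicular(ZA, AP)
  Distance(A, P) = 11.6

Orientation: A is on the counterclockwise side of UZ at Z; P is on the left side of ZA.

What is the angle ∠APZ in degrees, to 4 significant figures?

68.67°

U is at the origin; UZ runs at -56.3° with length 27.6, so Z = 27.6·(cos -56.3°, sin -56.3°) = (15.31, -22.96). ∠UZA = 58.0°, so ZA runs at -56.3° + (180° − 58.0°) = 65.70° from the x-axis; with |ZA| = 29.7, A = Z + 29.7·(cos 65.70°, sin 65.70°) = (27.54, 4.107). ZA ⟂ AP; with |AP| = 11.6 on the left of ZA, P = A + 11.6·(-0.9114, 0.4115) = (16.96, 8.880). Then cos ∠APZ = PA·PZ / (|PA||PZ|), giving 68.67°.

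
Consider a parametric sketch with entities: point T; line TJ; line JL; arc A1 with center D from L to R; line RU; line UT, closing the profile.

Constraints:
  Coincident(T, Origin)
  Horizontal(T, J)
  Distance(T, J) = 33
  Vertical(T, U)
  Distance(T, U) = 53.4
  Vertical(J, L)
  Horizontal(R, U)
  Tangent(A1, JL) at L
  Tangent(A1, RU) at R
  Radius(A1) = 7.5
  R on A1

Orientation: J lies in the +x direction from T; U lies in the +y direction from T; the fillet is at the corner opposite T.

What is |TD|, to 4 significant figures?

52.51

T is at the origin; T and J share the same y with |TJ| = 33.0 and J on the +x side, so J = (33.00, 0.000). TU is vertical with |TU| = 53.4 and U on the +y side, so U = (0.000, 53.40). The virtual corner opposite T is at (33.00, 53.40). A1 meets JL tangentially, so DL is at right angles to JL and since A1 is tangent to RU there, DR ⟂ RU, with radius 7.5, so the center D sits 7.5 in from both sides at D = (25.50, 45.90). Then |TD| = |D − T| = 52.51.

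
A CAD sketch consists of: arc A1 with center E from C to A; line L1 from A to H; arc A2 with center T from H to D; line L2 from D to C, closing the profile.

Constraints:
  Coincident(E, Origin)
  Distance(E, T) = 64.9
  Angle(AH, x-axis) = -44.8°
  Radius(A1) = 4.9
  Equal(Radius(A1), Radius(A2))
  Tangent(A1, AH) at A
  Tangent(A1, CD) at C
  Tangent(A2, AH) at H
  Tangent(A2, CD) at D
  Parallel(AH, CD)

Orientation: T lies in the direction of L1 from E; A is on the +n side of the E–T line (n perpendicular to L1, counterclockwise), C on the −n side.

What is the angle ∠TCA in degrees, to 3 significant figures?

85.7°

E is at the origin and T lies 64.9 along u from E, so T = 64.9·u = (46.1, -45.7). Tangency of A1 to both parallel lines with radius 4.9 puts A and C at E ± 4.9·n: A = (3.45, 3.48), C = (-3.45, -3.48). Then cos ∠TCA = CT·CA / (|CT||CA|), giving 85.7°.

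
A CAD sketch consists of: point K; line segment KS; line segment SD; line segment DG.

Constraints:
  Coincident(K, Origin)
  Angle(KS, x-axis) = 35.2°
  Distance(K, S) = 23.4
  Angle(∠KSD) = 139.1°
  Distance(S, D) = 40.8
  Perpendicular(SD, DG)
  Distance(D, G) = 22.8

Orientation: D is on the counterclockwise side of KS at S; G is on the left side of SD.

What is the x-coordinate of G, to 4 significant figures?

6.790

∠KSD = 139.1°, so SD runs at 35.2° + (180° − 139.1°) = 76.10° from the x-axis; with |SD| = 40.8, D = S + 40.8·(cos 76.10°, sin 76.10°) = (28.92, 53.09). The perpendicularity gives DG at right angles to SD; with |DG| = 22.8 on the left of SD, G = D + 22.8·(-0.9707, 0.2402) = (6.790, 58.57). So G.x = 6.790.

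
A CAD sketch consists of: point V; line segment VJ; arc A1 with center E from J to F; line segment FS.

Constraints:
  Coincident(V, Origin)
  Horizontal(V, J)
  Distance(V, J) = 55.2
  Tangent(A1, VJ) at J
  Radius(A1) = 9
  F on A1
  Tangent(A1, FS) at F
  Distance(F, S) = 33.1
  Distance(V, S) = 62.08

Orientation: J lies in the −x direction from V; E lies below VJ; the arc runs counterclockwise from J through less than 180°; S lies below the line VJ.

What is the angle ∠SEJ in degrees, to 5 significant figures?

163.99°

V is at the origin; VJ is horizontal with |VJ| = 55.2 and J on the −x side, so J = (-55.200, 0.0000). The tangent condition forces EJ to be normal to VJ, so E = J + (0, -9) = (-55.200, -9.0000). Since EF ⟂ FS (tangency), |ES| = √(9.0² + 33.1²) = 34.302 regardless of where F sits on A1. So S lies on both circle(V, 62.08) and circle(E, 34.302); the below-VJ intersection is S = (-45.742, -41.972). F is the foot of the tangent from S: F = (-62.897, -13.665).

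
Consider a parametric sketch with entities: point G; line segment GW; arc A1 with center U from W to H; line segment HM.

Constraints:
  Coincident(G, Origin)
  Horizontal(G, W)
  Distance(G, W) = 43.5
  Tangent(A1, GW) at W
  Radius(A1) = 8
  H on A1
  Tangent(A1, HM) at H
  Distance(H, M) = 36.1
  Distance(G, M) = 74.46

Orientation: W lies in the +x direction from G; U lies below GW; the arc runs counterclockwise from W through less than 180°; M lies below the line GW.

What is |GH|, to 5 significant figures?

40.212

Checks: G.y = 0.00, W.y = 0.00 ✓; |UH| = 8.000 ✓; ∠(UH, HM) = 90.00° ✓; |HM| = 36.10 ✓; |GM| = 74.46 ✓.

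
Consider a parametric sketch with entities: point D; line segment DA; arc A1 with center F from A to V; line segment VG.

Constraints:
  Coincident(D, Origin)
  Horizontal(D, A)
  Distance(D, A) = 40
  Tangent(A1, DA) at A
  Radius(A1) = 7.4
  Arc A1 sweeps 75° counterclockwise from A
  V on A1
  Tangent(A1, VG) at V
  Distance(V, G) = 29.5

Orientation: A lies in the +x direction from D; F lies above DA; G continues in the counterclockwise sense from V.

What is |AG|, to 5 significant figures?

37.056

D is at the origin; D and A share the same y with |DA| = 40.0 and A on the +x side, so A = (40.000, 0.0000). Since A1 is tangent to DA there, FA ⟂ DA, so F = A + (0, 7.4) = (40.000, 7.4000). On A1, A sits at bearing -90° from F; a 75° counterclockwise sweep puts V at bearing -15°, so V = F + 7.4·(cos -15°, sin -15°) = (47.148, 5.4847). A1 meets VG tangentially, so FV is at right angles to VG, so VG runs along (−sin -15°, cos -15°); with |VG| = 29.5, G = (54.783, 33.980). Then |AG| = |G − A| = 37.056.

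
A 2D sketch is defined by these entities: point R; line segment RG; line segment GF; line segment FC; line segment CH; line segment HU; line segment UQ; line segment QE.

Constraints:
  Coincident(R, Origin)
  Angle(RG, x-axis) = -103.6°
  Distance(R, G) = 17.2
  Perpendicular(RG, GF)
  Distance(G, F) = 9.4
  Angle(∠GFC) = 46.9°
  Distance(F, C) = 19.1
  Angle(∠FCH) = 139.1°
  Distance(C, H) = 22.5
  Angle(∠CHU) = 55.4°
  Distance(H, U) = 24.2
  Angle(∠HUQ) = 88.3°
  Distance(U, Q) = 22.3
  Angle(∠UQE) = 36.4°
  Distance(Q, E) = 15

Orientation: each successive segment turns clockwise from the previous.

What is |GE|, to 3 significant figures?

12.8

R is at the origin; RG runs at -103.6° with length 17.2, so G = (-4.04, -16.7). RG is perpendicular to GF, so GF runs at 166°; with |GF| = 9.4, F = (-13.2, -14.5). ∠GFC = 46.9° gives FC at 33.3° from the x-axis; with |FC| = 19.1, C = (2.78, -4.02). ∠FCH = 139.1° gives CH at -7.60° from the x-axis; with |CH| = 22.5, H = (25.1, -7.00). ∠CHU = 55.4° gives HU at -132° from the x-axis; with |HU| = 24.2, U = (8.83, -24.9). ∠HUQ = 88.3° gives UQ at 136° from the x-axis; with |UQ| = 22.3, Q = (-7.24, -9.46). ∠UQE = 36.4° gives QE at -7.50° from the x-axis; with |QE| = 15.0, E = (7.63, -11.4). Then |GE| = |E − G| = 12.8.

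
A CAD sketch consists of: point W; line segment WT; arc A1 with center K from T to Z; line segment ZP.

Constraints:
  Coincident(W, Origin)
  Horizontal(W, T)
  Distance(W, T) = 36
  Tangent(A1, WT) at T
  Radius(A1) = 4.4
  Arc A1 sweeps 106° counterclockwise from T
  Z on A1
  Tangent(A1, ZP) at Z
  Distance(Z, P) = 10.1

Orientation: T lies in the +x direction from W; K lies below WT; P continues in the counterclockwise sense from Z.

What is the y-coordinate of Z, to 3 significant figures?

-5.61

W is at the origin; W and T share the same y with |WT| = 36.0 and T on the +x side, so T = (36.0, 0.00). A1 meets WT tangentially, so KT is at right angles to WT, so K = T + (0, -4.4) = (36.0, -4.40). On A1, T sits at bearing 90° from K; a 106° counterclockwise sweep puts Z at bearing 196°, so Z = K + 4.4·(cos 196°, sin 196°) = (31.8, -5.61). So Z.y = -5.61.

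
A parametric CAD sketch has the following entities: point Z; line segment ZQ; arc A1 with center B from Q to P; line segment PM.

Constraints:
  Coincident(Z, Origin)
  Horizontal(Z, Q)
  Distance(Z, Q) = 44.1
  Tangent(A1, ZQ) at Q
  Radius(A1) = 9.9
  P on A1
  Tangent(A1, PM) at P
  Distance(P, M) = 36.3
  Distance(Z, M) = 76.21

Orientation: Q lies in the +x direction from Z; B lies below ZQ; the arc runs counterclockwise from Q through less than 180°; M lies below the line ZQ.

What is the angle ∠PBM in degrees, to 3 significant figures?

74.7°

Checks: |BP| = 9.900 ✓; ∠(BP, PM) = 90.00° ✓; |PM| = 36.30 ✓; |ZM| = 76.21 ✓.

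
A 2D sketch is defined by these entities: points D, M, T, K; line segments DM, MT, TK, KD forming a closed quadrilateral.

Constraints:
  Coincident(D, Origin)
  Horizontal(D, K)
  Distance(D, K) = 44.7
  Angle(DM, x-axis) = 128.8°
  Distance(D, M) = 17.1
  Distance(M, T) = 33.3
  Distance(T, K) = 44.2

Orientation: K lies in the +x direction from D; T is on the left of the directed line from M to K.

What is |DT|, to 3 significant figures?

37.0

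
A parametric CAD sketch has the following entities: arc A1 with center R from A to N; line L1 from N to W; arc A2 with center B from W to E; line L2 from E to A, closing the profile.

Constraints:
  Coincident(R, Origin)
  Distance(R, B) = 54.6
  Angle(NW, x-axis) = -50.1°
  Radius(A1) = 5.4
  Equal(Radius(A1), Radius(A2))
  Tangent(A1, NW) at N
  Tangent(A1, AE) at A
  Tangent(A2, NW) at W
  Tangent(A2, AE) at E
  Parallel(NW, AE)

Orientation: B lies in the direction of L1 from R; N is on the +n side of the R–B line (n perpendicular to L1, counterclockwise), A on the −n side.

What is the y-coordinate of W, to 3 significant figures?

-38.4

The slot axis is L1's direction at -50.1°, so u = (cos -50.1°, sin -50.1°) = (0.641, -0.767) and n = (−sin -50.1°, cos -50.1°) = (0.767, 0.641). R is at the origin and B lies 54.6 along u from R, so B = 54.6·u = (35.0, -41.9). Tangency of A1 to both parallel lines with radius 5.4 puts N and A at R ± 5.4·n: N = (4.14, 3.46), A = (-4.14, -3.46). Equal radii place W and E the same way about B: W = B + 5.4·n = (39.2, -38.4), E = B − 5.4·n = (30.9, -45.4). So W.y = -38.4.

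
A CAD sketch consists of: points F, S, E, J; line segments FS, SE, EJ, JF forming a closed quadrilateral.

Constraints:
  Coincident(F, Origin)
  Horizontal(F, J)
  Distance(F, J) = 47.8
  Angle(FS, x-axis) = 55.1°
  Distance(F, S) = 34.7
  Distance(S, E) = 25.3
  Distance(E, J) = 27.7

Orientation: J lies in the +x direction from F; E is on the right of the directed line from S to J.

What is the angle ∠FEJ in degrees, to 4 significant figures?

164.6°

Checks: |SE| = 25.30 ✓; |EJ| = 27.70 ✓.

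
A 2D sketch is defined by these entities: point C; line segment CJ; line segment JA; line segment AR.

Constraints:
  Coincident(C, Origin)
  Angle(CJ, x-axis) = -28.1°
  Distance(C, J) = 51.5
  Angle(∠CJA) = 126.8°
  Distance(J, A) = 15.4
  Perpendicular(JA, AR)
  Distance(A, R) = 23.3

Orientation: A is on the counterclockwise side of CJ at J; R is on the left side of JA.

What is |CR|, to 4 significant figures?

49.61

C is at the origin; CJ runs at -28.1° with length 51.5, so J = 51.5·(cos -28.1°, sin -28.1°) = (45.43, -24.26). ∠CJA = 126.8°, so JA runs at -28.1° + (180° − 126.8°) = 25.10° from the x-axis; with |JA| = 15.4, A = J + 15.4·(cos 25.10°, sin 25.10°) = (59.38, -17.72). The perpendicularity gives AR at right angles to JA; with |AR| = 23.3 on the left of JA, R = A + 23.3·(-0.4242, 0.9056) = (49.49, 3.375). Then |CR| = |R − C| = 49.61.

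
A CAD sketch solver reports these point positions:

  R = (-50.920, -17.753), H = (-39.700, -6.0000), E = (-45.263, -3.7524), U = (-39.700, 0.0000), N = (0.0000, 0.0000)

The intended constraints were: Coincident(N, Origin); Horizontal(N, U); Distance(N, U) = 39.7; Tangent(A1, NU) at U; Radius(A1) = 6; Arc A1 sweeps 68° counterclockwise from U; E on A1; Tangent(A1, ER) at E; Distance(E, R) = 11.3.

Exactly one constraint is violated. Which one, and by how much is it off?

Distance(E, R) = 11.3 — off by 3.80.

N = (0.00, 0.00) ✓; N.y = 0.00, U.y = 0.00 ✓; |NU| = 39.70 ✓; ∠(HU, UN) = 90.00° ✓; |HU| = 6.000 ✓; bearing(H→E) − bearing(H→U) = 68.00° ✓; |HE| = 6.000 ✓; ∠(HE, ER) = 90.00° ✓; |ER| = 15.10 ✗.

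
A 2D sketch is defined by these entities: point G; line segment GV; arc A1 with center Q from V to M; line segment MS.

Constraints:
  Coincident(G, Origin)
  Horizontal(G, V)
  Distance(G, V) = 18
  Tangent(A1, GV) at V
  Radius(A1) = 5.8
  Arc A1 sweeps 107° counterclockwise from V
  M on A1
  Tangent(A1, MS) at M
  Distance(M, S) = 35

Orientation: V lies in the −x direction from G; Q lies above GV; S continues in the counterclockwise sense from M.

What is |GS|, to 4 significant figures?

46.83

G is at the origin; GV is horizontal with |GV| = 18.0 and V on the −x side, so V = (-18.00, 0.000). The tangent condition forces QV to be normal to GV, so Q = V + (0, 5.8) = (-18.00, 5.800). On A1, V sits at bearing -90° from Q; a 107° counterclockwise sweep puts M at bearing 17°, so M = Q + 5.8·(cos 17°, sin 17°) = (-12.45, 7.496). A1 meets MS tangentially, so QM is at right angles to MS, so MS runs along (−sin 17°, cos 17°); with |MS| = 35.0, S = (-22.69, 40.97). Then |GS| = |S − G| = 46.83.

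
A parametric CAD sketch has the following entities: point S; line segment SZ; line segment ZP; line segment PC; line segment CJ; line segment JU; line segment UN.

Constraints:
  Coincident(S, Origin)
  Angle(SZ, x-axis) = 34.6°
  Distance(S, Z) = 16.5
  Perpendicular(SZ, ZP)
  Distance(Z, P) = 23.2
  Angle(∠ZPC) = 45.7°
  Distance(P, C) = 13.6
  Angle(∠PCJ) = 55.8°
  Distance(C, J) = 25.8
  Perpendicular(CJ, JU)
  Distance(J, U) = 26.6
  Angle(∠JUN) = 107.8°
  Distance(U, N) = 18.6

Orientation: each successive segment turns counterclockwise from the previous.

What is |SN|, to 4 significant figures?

48.56

S is at the origin; SZ runs at 34.6° with length 16.5, so Z = (13.58, 9.369). The perpendicularity gives ZP at right angles to SZ, so ZP runs at 124.6°; with |ZP| = 23.2, P = (0.4078, 28.47). ∠ZPC = 45.7° gives PC at -101.1° from the x-axis; with |PC| = 13.6, C = (-2.211, 15.12). ∠PCJ = 55.8° gives CJ at 23.10° from the x-axis; with |CJ| = 25.8, J = (21.52, 25.24). The perpendicularity gives JU at right angles to CJ, so JU runs at 113.1°; with |JU| = 26.6, U = (11.08, 49.71). ∠JUN = 107.8° gives UN at -174.7° from the x-axis; with |UN| = 18.6, N = (-7.436, 47.99). Then |SN| = |N − S| = 48.56.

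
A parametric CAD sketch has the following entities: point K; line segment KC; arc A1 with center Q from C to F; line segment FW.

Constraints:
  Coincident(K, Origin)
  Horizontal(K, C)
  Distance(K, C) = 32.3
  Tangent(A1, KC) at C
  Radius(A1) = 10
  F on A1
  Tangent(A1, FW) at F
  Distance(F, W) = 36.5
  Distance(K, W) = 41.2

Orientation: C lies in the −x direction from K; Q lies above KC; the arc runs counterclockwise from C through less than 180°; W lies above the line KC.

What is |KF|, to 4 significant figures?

23.86

Checks: |QF| = 10.00 ✓; ∠(QF, FW) = 90.00° ✓; |FW| = 36.50 ✓; |KW| = 41.20 ✓.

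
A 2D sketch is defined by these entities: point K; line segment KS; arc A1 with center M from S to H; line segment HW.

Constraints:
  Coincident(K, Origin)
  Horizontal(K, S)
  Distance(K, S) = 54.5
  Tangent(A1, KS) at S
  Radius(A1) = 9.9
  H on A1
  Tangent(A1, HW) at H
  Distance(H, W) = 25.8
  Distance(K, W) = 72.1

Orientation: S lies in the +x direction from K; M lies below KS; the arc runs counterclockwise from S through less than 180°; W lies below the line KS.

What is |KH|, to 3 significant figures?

49.2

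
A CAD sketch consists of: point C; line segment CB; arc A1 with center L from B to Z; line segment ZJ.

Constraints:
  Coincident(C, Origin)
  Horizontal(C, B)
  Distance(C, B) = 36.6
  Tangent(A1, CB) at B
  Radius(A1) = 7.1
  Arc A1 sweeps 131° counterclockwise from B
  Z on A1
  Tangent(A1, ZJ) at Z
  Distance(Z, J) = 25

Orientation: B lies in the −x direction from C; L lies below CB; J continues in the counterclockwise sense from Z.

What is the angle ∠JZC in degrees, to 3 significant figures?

64.7°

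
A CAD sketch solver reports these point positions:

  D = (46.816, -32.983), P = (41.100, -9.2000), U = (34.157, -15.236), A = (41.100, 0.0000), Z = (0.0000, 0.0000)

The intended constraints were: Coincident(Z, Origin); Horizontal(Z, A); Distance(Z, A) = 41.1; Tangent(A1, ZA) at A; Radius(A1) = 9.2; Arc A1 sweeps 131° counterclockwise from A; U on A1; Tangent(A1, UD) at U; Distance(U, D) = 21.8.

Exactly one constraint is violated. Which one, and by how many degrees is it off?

Tangent(A1, UD) at U — off by 5.50°.

Z = (0.00, 0.00) ✓; Z.y = 0.00, A.y = 0.00 ✓; |ZA| = 41.10 ✓; ∠(PA, AZ) = 90.00° ✓; |PA| = 9.200 ✓; bearing(P→U) − bearing(P→A) = 131.0° ✓; |PU| = 9.200 ✓; ∠(PU, UD) = 95.50° ✗; |UD| = 21.80 ✓.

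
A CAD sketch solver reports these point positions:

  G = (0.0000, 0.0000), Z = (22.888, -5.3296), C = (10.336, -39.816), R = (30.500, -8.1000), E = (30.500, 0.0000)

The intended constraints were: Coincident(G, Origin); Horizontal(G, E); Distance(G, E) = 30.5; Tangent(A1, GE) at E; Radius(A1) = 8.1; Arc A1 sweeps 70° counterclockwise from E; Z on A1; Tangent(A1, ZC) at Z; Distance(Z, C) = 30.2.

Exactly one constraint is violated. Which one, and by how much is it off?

Distance(Z, C) = 30.2 — off by 6.50.

G = (0.00, 0.00) ✓; G.y = 0.00, E.y = 0.00 ✓; |GE| = 30.50 ✓; ∠(RE, EG) = 90.00° ✓; |RE| = 8.100 ✓; bearing(R→Z) − bearing(R→E) = 70.00° ✓; |RZ| = 8.100 ✓; ∠(RZ, ZC) = 90.00° ✓; |ZC| = 36.70 ✗.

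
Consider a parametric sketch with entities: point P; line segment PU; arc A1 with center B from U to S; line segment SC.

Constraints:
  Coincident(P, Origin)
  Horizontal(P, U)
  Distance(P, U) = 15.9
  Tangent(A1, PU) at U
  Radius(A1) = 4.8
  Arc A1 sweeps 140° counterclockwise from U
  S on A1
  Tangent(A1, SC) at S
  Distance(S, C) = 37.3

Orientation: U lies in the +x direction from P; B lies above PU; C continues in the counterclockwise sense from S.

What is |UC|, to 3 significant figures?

41.3

P is at the origin; P and U share the same y with |PU| = 15.9 and U on the +x side, so U = (15.9, 0.00). A1 meets PU tangentially, so BU is at right angles to PU, so B = U + (0, 4.8) = (15.9, 4.80). On A1, U sits at bearing -90° from B; a 140° counterclockwise sweep puts S at bearing 50°, so S = B + 4.8·(cos 50°, sin 50°) = (19.0, 8.48). Tangency of A1 to SC means the radius BS is perpendicular to SC, so SC runs along (−sin 50°, cos 50°); with |SC| = 37.3, C = (-9.59, 32.5). Then |UC| = |C − U| = 41.3.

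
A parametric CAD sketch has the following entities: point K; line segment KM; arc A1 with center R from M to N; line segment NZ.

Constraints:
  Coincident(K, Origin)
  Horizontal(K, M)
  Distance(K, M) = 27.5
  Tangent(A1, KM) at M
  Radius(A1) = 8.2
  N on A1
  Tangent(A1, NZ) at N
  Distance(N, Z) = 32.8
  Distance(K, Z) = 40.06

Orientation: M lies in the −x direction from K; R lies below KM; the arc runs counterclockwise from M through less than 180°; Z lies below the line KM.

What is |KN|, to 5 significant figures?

36.304

Checks: |RN| = 8.200 ✓; ∠(RN, NZ) = 90.00° ✓; |NZ| = 32.80 ✓; |KZ| = 40.06 ✓.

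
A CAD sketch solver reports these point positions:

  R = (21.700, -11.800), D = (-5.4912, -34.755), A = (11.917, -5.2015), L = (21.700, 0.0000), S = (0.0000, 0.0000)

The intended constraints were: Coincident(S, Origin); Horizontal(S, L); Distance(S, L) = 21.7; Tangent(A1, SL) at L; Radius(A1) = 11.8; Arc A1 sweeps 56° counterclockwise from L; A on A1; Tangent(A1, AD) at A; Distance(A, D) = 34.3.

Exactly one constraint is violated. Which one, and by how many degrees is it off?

Tangent(A1, AD) at A — off by 3.50°.

S = (0.00, 0.00) ✓; S.y = 0.00, L.y = 0.00 ✓; |SL| = 21.70 ✓; ∠(RL, LS) = 90.00° ✓; |RL| = 11.80 ✓; bearing(R→A) − bearing(R→L) = 56.00° ✓; |RA| = 11.80 ✓; ∠(RA, AD) = 86.50° ✗; |AD| = 34.30 ✓.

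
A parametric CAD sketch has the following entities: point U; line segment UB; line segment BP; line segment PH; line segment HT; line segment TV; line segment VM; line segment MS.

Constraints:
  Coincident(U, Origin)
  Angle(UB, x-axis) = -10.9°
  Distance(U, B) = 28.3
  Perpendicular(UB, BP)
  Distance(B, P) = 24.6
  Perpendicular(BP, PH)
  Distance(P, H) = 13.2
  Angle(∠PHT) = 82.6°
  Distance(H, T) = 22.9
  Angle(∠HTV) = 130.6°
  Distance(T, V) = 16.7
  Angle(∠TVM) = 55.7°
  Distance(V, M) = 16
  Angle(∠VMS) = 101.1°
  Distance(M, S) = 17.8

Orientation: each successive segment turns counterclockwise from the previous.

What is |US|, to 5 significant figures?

18.475

U is at the origin; UB runs at -10.9° with length 28.3, so B = (27.789, -5.3514). UB is perpendicular to BP, so BP runs at 79.100°; with |BP| = 24.6, P = (32.441, 18.805). The perpendicularity gives PH at right angles to BP, so PH runs at 169.10°; with |PH| = 13.2, H = (19.479, 21.301). ∠PHT = 82.6° gives HT at -93.500° from the x-axis; with |HT| = 22.9, T = (18.081, -1.5564). ∠HTV = 130.6° gives TV at -44.100° from the x-axis; with |TV| = 16.7, V = (30.074, -13.178). ∠TVM = 55.7° gives VM at 80.200° from the x-axis; with |VM| = 16.0, M = (32.797, 2.5883). ∠VMS = 101.1° gives MS at 159.10° from the x-axis; with |MS| = 17.8, S = (16.169, 8.9383). Then |US| = |S − U| = 18.475.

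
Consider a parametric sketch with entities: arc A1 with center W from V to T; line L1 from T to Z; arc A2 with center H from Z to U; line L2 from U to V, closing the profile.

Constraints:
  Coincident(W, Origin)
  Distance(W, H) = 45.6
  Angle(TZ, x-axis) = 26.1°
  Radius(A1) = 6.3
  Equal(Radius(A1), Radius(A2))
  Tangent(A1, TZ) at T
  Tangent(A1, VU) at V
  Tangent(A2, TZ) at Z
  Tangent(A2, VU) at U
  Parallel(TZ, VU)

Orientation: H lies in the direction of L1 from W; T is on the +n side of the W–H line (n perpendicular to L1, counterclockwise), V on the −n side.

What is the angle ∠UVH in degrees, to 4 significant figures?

7.866°

Tangency of A1 to both parallel lines with radius 6.3 puts T and V at W ± 6.3·n: T = (-2.772, 5.658), V = (2.772, -5.658). Equal radii place Z and U the same way about H: Z = H + 6.3·n = (38.18, 25.72), U = H − 6.3·n = (43.72, 14.40). Then cos ∠UVH = VU·VH / (|VU||VH|), giving 7.866°.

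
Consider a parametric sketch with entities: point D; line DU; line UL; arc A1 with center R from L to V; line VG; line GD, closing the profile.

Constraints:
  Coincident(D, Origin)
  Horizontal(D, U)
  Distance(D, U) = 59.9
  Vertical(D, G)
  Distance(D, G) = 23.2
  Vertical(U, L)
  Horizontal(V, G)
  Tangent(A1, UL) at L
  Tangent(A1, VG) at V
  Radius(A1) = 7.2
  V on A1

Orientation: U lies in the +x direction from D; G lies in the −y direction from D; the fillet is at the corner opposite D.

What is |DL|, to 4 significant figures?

62.00

D is at the origin; D and U share the same y with |DU| = 59.9 and U on the +x side, so U = (59.90, 0.000). D and G share the same x with |DG| = 23.2 and G on the −y side, so G = (0.000, -23.20). The virtual corner opposite D is at (59.90, -23.20). The tangent condition forces RL to be normal to UL and tangency of A1 to VG means the radius RV is perpendicular to VG, with radius 7.2, so the center R sits 7.2 in from both sides at R = (52.70, -16.00). That places the tangent points at L = (59.90, -16.00) on UL and V = (52.70, -23.20) on VG. Then |DL| = |L − D| = 62.00.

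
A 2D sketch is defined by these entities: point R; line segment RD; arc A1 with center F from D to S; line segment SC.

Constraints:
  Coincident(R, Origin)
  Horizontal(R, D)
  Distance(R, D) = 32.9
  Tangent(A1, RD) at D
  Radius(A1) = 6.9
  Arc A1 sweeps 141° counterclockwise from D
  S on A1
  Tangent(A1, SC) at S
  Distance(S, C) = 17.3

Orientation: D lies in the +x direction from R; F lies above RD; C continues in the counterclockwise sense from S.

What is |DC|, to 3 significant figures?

24.9

R is at the origin; RD is horizontal with |RD| = 32.9 and D on the +x side, so D = (32.9, 0.00). The tangent condition forces FD to be normal to RD, so F = D + (0, 6.9) = (32.9, 6.90). On A1, D sits at bearing -90° from F; a 141° counterclockwise sweep puts S at bearing 51°, so S = F + 6.9·(cos 51°, sin 51°) = (37.2, 12.3). A1 meets SC tangentially, so FS is at right angles to SC, so SC runs along (−sin 51°, cos 51°); with |SC| = 17.3, C = (23.8, 23.1). Then |DC| = |C − D| = 24.9.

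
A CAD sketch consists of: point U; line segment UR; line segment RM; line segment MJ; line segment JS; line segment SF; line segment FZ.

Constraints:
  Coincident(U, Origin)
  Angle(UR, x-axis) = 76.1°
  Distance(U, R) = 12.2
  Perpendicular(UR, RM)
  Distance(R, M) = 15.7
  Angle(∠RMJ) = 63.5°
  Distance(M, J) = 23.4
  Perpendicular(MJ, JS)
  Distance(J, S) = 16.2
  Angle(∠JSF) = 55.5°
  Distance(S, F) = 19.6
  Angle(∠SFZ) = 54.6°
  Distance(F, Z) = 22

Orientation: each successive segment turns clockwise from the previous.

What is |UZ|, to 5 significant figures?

14.906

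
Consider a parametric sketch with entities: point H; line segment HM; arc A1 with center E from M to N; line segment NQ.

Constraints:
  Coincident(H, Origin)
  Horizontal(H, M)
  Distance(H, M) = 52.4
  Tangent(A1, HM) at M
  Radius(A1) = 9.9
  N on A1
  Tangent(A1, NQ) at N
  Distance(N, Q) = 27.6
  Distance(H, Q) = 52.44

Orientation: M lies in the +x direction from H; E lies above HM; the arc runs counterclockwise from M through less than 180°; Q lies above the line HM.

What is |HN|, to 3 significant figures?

61.5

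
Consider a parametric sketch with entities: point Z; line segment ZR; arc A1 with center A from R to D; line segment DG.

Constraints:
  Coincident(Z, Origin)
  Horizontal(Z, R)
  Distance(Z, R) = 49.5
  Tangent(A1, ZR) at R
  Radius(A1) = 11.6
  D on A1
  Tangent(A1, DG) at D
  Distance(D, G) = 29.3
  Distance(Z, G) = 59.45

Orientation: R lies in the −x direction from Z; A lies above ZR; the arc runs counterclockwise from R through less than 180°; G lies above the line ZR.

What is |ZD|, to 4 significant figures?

40.21

Checks: |ZR| = 49.50 ✓; |AD| = 11.60 ✓; ∠(AD, DG) = 90.00° ✓; |DG| = 29.30 ✓; |ZG| = 59.45 ✓.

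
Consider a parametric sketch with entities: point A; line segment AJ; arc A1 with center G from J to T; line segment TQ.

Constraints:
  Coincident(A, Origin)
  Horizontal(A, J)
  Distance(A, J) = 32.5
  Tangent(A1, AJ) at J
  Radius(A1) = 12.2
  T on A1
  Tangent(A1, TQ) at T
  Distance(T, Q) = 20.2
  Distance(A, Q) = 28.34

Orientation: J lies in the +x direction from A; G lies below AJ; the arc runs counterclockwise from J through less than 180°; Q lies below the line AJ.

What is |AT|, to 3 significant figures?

22.6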